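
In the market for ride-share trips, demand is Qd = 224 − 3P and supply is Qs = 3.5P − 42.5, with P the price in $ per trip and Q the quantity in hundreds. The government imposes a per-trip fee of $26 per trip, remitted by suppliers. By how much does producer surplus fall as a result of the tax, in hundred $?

Producer surplus falls by $960 hundred.

Without the tax, 224 − 3P = 3.5P − 42.5 gives 6.5P = 266.5, so P* = $41 and Q* = 101.
With the tax collected from suppliers, supply shifts: Qs = 3.5(P − 26) − 42.5.
Solving gives Q = 59 with buyers paying $55 and suppliers receiving $29 (the $26 wedge).
ΔPS is the trapezoid between Q = 59 and Q = 101 of height $12: ½ · (101 + 59) · 12 = $960.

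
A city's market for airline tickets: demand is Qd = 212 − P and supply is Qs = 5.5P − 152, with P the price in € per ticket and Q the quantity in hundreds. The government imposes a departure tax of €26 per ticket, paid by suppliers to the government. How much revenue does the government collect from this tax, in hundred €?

Before the tax: set 212 − P = 5.5P − 152 → P* = €56, Q* = 156.
With the tax collected from suppliers, supply shifts: Qs = 5.5(P − 26) − 152.
Solving gives Q = 134 with buyers paying €78 and suppliers receiving €52 (the €26 wedge).
Revenue = t · Q = 26 · 134 = €3484.

Tax revenue = €3484 hundred.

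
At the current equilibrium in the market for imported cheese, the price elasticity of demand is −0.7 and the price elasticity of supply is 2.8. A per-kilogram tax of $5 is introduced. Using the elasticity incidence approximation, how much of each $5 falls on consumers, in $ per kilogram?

Consumers bear ≈ $4 per kilogram.

Incidence ratio: consumers' share ≈ εs / (εs + |εd|) = 2.8 / (2.8 + 0.7) = 0.8.
So consumers bear ≈ 0.8 × $5 = $4; producers bear $1.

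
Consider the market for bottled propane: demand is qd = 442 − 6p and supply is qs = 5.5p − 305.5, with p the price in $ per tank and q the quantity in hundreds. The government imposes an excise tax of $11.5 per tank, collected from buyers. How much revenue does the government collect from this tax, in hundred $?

Tax revenue = $218.5 hundred.

Without the tax, 442 − 6p = 5.5p − 305.5 gives 11.5p = 747.5, so p* = $65 and q* = 52.
With the tax collected from buyers, demand (in seller-price terms) shifts: qd = 442 − 6(p + 11.5).
New equilibrium: buyers pay $70.5, producers receive $59, q = 19. (Wedge: pb − ps = 11.5.)
Revenue = t · Q = 11.5 · 19 = $218.5.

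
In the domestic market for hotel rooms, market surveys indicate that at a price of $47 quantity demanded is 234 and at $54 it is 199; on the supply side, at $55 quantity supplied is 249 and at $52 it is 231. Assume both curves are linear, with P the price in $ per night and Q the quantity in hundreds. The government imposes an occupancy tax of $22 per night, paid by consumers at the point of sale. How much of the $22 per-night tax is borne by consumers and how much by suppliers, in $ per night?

Consumers bear $12 per night; suppliers bear $10 per night.

Demand slope: (199 − 234)/(54 − 47) = -5, so Qd = 469 − 5P.
Supply slope: (231 − 249)/(52 − 55) = 6, so Qs = 6P − 81.
Before the tax: set 469 − 5P = 6P − 81 → P* = $50, Q* = 219.
With the tax collected from consumers, demand (in seller-price terms) shifts: Qd = 469 − 5(P + 22).
Solving gives Q = 159 with consumers paying $62 and suppliers receiving $40 (the $22 wedge).
Burden on consumers: $12; on suppliers: $10. (They sum to $22.)
The less price-elastic side of the market bears the larger share of a per-unit tax.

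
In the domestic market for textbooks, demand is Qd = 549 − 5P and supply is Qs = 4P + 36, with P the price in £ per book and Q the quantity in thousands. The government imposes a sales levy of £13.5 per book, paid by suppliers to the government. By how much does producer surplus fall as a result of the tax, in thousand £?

Producer surplus falls by £1867.5 thousand.

Before the tax: set 549 − 5P = 4P + 36 → P* = £57, Q* = 264.
With the tax collected from suppliers, supply shifts: Qs = 4(P − 13.5) + 36.
New equilibrium: buyers pay £63, suppliers receive £49.5, Q = 234. (Wedge: Pb − Ps = 13.5.)
ΔPS is the trapezoid between Q = 234 and Q = 264 of height £7.5: ½ · (264 + 234) · 7.5 = £1867.5.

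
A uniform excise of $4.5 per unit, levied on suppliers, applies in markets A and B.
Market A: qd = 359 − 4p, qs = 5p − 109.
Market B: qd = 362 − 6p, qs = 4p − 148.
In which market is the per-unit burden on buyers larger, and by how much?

Market A: pre-tax p* = $52, q* = 151; post-tax q = 141; per-unit burden on buyers = $2.5.
Market B: pre-tax p* = $51, q* = 56; post-tax q = 45.2; per-unit burden on buyers = $1.8.
Difference: $2.5 vs $1.8 → market A is larger by $0.7.

Market A, by $0.7.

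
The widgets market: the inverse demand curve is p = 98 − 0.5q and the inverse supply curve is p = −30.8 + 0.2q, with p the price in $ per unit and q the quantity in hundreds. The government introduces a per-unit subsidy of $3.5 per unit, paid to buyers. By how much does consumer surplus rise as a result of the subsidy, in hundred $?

Consumer surplus rises by $466.25 hundred.

Inverting to q(p) form: qd = 196 − 2p; qs = 5p + 154.
Before the subsidy: set 196 − 2p = 5p + 154 → p* = $6, q* = 184.
With a per-unit subsidy paid to buyers, each effectively pays p − 3.5, so demand becomes qd = 196 − 2(p − 3.5).
Solving gives q = 189 with buyers paying $3.5 and producers receiving $7 (the $3.5 wedge).
ΔCS is the trapezoid between Q = 189 and Q = 184 of height $2.5: ½ · (184 + 189) · 2.5 = $466.25.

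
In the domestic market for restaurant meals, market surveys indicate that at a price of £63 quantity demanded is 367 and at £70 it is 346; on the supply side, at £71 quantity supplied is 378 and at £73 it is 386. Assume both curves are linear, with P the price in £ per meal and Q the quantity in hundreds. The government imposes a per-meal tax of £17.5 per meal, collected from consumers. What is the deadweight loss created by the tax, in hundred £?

Demand slope: (346 − 367)/(70 − 63) = -3, so Qd = 556 − 3P.
Supply slope: (386 − 378)/(73 − 71) = 4, so Qs = 4P + 94.
Before the tax: set 556 − 3P = 4P + 94 → P* = £66, Q* = 358.
With the tax collected from consumers, demand (in seller-price terms) shifts: Qd = 556 − 3(P + 17.5).
New equilibrium: consumers pay £76, sellers receive £58.5, Q = 328. (Wedge: Pb − Ps = 17.5.)
Quantity falls by |ΔQ| = |358 − 328| = 30.
DWL = ½ · t · |ΔQ| = ½ · 17.5 · 30 = £262.5.

Deadweight loss = £262.5 hundred.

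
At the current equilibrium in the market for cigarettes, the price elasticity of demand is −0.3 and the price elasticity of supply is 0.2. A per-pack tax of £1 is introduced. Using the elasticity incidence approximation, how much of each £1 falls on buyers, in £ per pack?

Buyers bear ≈ £0.4 per pack.

Incidence ratio: buyers' share ≈ εs / (εs + |εd|) = 0.2 / (0.2 + 0.3) = 0.4.
So buyers bear ≈ 0.4 × £1 = £0.4; producers bear £0.6.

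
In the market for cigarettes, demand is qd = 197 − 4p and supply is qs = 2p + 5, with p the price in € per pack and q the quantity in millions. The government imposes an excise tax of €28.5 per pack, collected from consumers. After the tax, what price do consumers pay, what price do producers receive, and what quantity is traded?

Consumers pay €41.5; producers receive €13; quantity = 31.

Before the tax: set 197 − 4p = 2p + 5 → p* = €32, q* = 69.
With the tax collected from consumers, demand (in seller-price terms) shifts: qd = 197 − 4(p + 28.5).
Solving gives q = 31 with consumers paying €41.5 and producers receiving €13 (the €28.5 wedge).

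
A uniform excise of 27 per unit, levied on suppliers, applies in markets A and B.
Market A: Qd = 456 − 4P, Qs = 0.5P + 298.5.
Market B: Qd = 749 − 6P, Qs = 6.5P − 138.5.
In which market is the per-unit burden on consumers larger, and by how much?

Market A: pre-tax P* = 35, Q* = 316; post-tax Q = 304; per-unit burden on consumers = 3.
Market B: pre-tax P* = 71, Q* = 323; post-tax Q = 238.76; per-unit burden on consumers = 14.04.
Difference: 3 vs 14.04 → market B is larger by 11.04.

Market B, by 11.04.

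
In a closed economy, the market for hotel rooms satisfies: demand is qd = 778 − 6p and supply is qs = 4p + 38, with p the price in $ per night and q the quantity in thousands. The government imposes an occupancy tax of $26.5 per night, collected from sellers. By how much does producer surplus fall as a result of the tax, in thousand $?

Producer surplus falls by $4804.98 thousand.

Without the tax, 778 − 6p = 4p + 38 gives 10p = 740, so p* = $74 and q* = 334.
With the tax collected from sellers, supply shifts: qs = 4(p − 26.5) + 38.
Solving gives q = 270.4 with buyers paying $84.6 and sellers receiving $58.1 (the $26.5 wedge).
ΔPS is the trapezoid between Q = 270.4 and Q = 334 of height $15.9: ½ · (334 + 270.4) · 15.9 = $4804.98.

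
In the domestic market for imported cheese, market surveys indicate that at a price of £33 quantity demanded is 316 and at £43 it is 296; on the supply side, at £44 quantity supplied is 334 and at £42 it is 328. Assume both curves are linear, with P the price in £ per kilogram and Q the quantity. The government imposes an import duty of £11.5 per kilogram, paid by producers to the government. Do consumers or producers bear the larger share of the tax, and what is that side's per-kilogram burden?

Demand slope: (296 − 316)/(43 − 33) = -2, so Qd = 382 − 2P.
Supply slope: (328 − 334)/(42 − 44) = 3, so Qs = 3P + 202.
Before the tax: set 382 − 2P = 3P + 202 → P* = £36, Q* = 310.
With the tax collected from producers, supply shifts: Qs = 3(P − 11.5) + 202.
Solving gives Q = 296.2 with consumers paying £42.9 and producers receiving £31.4 (the £11.5 wedge).
Per-kilogram burden: consumers £6.9, producers £4.6.
Consumers take the larger share because demand is less price-elastic here (demand slope 2 vs supply slope 3).

Consumers bear the larger share: £6.9 per kilogram.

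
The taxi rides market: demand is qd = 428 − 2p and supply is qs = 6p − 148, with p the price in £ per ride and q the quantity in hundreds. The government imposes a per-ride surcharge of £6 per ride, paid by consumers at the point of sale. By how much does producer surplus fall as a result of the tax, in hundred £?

Before the tax: set 428 − 2p = 6p − 148 → p* = £72, q* = 284.
With the tax collected from consumers, demand (in seller-price terms) shifts: qd = 428 − 2(p + 6).
New equilibrium: consumers pay £76.5, suppliers receive £70.5, q = 275. (Wedge: pb − ps = 6.)
ΔPS is the trapezoid between Q = 275 and Q = 284 of height £1.5: ½ · (284 + 275) · 1.5 = £419.25.

Producer surplus falls by £419.25 hundred.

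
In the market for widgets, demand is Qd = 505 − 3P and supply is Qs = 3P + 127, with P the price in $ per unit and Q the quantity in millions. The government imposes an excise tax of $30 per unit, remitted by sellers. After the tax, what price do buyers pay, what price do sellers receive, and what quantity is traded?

Before the tax: set 505 − 3P = 3P + 127 → P* = $63, Q* = 316.
With the tax collected from sellers, supply shifts: Qs = 3(P − 30) + 127.
New equilibrium: buyers pay $78, sellers receive $48, Q = 271. (Wedge: Pb − Ps = 30.)
The less price-elastic side of the market bears the larger share of a per-unit tax.

Buyers pay $78; sellers receive $48; quantity = 271.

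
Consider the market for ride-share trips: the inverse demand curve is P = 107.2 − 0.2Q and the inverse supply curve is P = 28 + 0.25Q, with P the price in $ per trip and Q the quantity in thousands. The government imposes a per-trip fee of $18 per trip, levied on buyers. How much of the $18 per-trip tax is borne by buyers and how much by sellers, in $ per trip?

Buyers bear $8 per trip; sellers bear $10 per trip.

Rewrite in direct form: Qd = 536 − 5P and Qs = 4P − 112.
Without the tax, 536 − 5P = 4P − 112 gives 9P = 648, so P* = $72 and Q* = 176.
With the tax collected from buyers, demand (in seller-price terms) shifts: Qd = 536 − 5(P + 18).
New equilibrium: buyers pay $80, sellers receive $62, Q = 136. (Wedge: Pb − Ps = 18.)
Burden on buyers: $8; on sellers: $10. (They sum to $18.)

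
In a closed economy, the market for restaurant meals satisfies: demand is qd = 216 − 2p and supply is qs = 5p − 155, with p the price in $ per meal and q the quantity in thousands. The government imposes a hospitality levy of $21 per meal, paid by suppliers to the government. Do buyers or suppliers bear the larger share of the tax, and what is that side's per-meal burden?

Before the tax: set 216 − 2p = 5p − 155 → p* = $53, q* = 110.
With the tax collected from suppliers, supply shifts: qs = 5(p − 21) − 155.
New equilibrium: buyers pay $68, suppliers receive $47, q = 80. (Wedge: pb − ps = 21.)
Per-meal burden: buyers $15, suppliers $6.
Buyers take the larger share because demand is less price-elastic here (demand slope 2 vs supply slope 5).
The less price-elastic side of the market bears the larger share of a per-unit tax.

Buyers bear the larger share: $15 per meal.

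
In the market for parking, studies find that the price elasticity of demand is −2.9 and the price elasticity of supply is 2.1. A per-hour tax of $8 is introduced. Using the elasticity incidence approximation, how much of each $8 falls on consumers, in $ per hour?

Incidence ratio: consumers' share ≈ εs / (εs + |εd|) = 2.1 / (2.1 + 2.9) = 0.42.
So consumers bear ≈ 0.42 × $8 = $3.36; producers bear $4.64.

Consumers bear ≈ $3.36 per hour.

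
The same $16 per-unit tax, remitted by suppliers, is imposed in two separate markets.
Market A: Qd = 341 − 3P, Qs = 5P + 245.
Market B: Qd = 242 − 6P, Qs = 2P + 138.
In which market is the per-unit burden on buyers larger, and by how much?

Market A: pre-tax P* = $12, Q* = 305; post-tax Q = 275; per-unit burden on buyers = $10.
Market B: pre-tax P* = $13, Q* = 164; post-tax Q = 140; per-unit burden on buyers = $4.
Difference: $10 vs $4 → market A is larger by $6.

Market A, by $6.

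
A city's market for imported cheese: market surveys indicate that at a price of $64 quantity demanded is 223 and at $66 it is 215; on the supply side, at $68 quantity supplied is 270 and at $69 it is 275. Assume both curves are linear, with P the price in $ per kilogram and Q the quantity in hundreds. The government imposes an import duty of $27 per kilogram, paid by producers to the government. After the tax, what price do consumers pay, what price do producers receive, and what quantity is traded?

Consumers pay $76; producers receive $49; quantity = 175.

Demand slope: (215 − 223)/(66 − 64) = -4, so Qd = 479 − 4P.
Supply slope: (275 − 270)/(69 − 68) = 5, so Qs = 5P − 70.
Without the tax, 479 − 4P = 5P − 70 gives 9P = 549, so P* = $61 and Q* = 235.
With the tax collected from producers, supply shifts: Qs = 5(P − 27) − 70.
New equilibrium: consumers pay $76, producers receive $49, Q = 175. (Wedge: Pb − Ps = 27.)
The less price-elastic side of the market bears the larger share of a per-unit tax.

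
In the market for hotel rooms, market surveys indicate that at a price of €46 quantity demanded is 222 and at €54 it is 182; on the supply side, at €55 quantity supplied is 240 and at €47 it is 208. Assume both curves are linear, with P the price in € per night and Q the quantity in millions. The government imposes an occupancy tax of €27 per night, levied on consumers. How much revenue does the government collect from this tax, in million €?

Tax revenue = €4104 million.

Demand slope: (182 − 222)/(54 − 46) = -5, so Qd = 452 − 5P.
Supply slope: (208 − 240)/(47 − 55) = 4, so Qs = 4P + 20.
Without the tax, 452 − 5P = 4P + 20 gives 9P = 432, so P* = €48 and Q* = 212.
With the tax collected from consumers, demand (in seller-price terms) shifts: Qd = 452 − 5(P + 27).
Solving gives Q = 152 with consumers paying €60 and sellers receiving €33 (the €27 wedge).
Revenue = t · Q = 27 · 152 = €4104.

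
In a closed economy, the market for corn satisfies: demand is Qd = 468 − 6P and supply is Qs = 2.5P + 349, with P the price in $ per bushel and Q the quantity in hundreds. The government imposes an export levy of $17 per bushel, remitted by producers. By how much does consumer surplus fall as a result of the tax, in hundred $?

Consumer surplus falls by $1845 hundred.

Before the tax: set 468 − 6P = 2.5P + 349 → P* = $14, Q* = 384.
With the tax collected from producers, supply shifts: Qs = 2.5(P − 17) + 349.
Solving gives Q = 354 with consumers paying $19 and producers receiving $2 (the $17 wedge).
ΔCS is the trapezoid between Q = 354 and Q = 384 of height $5: ½ · (384 + 354) · 5 = $1845.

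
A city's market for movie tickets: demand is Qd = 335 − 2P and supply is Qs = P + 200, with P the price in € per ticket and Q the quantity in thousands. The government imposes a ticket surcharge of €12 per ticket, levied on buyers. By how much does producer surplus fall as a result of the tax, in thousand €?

Without the tax, 335 − 2P = P + 200 gives 3P = 135, so P* = €45 and Q* = 245.
With the tax collected from buyers, demand (in seller-price terms) shifts: Qd = 335 − 2(P + 12).
New equilibrium: buyers pay €49, suppliers receive €37, Q = 237. (Wedge: Pb − Ps = 12.)
ΔPS is the trapezoid between Q = 237 and Q = 245 of height €8: ½ · (245 + 237) · 8 = €1928.

Producer surplus falls by €1928 thousand.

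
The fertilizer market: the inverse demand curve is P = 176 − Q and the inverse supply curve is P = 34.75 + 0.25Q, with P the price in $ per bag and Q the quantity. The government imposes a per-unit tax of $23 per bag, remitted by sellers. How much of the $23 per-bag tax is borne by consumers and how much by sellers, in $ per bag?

Rewrite in direct form: Qd = 176 − P and Qs = 4P − 139.
Without the tax, 176 − P = 4P − 139 gives 5P = 315, so P* = $63 and Q* = 113.
With the tax collected from sellers, supply shifts: Qs = 4(P − 23) − 139.
Solving gives Q = 94.6 with consumers paying $81.4 and sellers receiving $58.4 (the $23 wedge).
Burden on consumers: $18.4; on sellers: $4.6. (They sum to $23.)

Consumers bear $18.4 per bag; sellers bear $4.6 per bag.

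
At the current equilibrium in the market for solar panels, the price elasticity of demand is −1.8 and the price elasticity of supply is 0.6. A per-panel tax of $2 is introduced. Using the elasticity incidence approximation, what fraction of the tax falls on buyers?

Incidence ratio: buyers' share ≈ εs / (εs + |εd|) = 0.6 / (0.6 + 1.8) = 0.25.
Supply is the less elastic side, so buyers bear the smaller share.

Buyers' share ≈ 0.25.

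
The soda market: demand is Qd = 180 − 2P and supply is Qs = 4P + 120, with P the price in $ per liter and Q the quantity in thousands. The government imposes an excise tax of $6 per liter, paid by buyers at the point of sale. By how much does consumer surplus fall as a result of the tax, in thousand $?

Consumer surplus falls by $624 thousand.

Before the tax: set 180 − 2P = 4P + 120 → P* = $10, Q* = 160.
With the tax collected from buyers, demand (in seller-price terms) shifts: Qd = 180 − 2(P + 6).
New equilibrium: buyers pay $14, suppliers receive $8, Q = 152. (Wedge: Pb − Ps = 6.)
ΔCS is the trapezoid between Q = 152 and Q = 160 of height $4: ½ · (160 + 152) · 4 = $624.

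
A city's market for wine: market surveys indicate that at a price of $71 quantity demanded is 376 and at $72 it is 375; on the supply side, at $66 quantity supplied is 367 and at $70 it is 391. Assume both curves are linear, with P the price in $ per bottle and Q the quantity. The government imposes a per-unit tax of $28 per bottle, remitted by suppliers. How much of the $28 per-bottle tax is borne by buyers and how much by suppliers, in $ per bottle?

Buyers bear $24 per bottle; suppliers bear $4 per bottle.

Demand slope: (375 − 376)/(72 − 71) = -1, so Qd = 447 − P.
Supply slope: (391 − 367)/(70 − 66) = 6, so Qs = 6P − 29.
Before the tax: set 447 − P = 6P − 29 → P* = $68, Q* = 379.
With the tax collected from suppliers, supply shifts: Qs = 6(P − 28) − 29.
Solving gives Q = 355 with buyers paying $92 and suppliers receiving $64 (the $28 wedge).
Burden on buyers: $24; on suppliers: $4. (They sum to $28.)
The less price-elastic side of the market bears the larger share of a per-unit tax.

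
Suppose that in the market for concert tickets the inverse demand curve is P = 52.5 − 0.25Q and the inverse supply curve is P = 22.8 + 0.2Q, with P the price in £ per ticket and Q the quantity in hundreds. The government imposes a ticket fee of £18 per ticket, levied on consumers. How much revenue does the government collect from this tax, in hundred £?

Tax revenue = £468 hundred.

Rewrite in direct form: Qd = 210 − 4P and Qs = 5P − 114.
Before the tax: set 210 − 4P = 5P − 114 → P* = £36, Q* = 66.
With the tax collected from consumers, demand (in seller-price terms) shifts: Qd = 210 − 4(P + 18).
New equilibrium: consumers pay £46, suppliers receive £28, Q = 26. (Wedge: Pb − Ps = 18.)
Revenue = t · Q = 18 · 26 = £468.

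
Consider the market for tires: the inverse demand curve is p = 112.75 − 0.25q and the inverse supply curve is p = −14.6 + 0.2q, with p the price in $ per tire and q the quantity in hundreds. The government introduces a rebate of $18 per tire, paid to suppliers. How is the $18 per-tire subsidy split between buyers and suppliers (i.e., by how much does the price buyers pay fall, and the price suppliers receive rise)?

Buyers gain $10 per tire; suppliers gain $8 per tire.

Inverting to q(p) form: qd = 451 − 4p; qs = 5p + 73.
Before the subsidy: set 451 − 4p = 5p + 73 → p* = $42, q* = 283.
With a per-unit subsidy paid to suppliers, each receives p + 18 per unit sold, so supply becomes qs = 5(p + 18) + 73.
New equilibrium: buyers pay $32, suppliers receive $50, q = 323. (Wedge: pb − ps = −18.)
Gain to buyers: $10; to suppliers: $8. (They sum to $18.)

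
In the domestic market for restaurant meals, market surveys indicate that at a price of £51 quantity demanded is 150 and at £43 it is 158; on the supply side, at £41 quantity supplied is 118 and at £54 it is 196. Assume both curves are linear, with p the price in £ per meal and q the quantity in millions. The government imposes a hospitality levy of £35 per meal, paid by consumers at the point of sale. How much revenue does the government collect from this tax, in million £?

Tax revenue = £4340 million.

Demand slope: (158 − 150)/(43 − 51) = -1, so qd = 201 − p.
Supply slope: (196 − 118)/(54 − 41) = 6, so qs = 6p − 128.
Before the tax: set 201 − p = 6p − 128 → p* = £47, q* = 154.
With the tax collected from consumers, demand (in seller-price terms) shifts: qd = 201 − (p + 35).
Solving gives q = 124 with consumers paying £77 and producers receiving £42 (the £35 wedge).
Revenue = t · Q = 35 · 124 = £4340.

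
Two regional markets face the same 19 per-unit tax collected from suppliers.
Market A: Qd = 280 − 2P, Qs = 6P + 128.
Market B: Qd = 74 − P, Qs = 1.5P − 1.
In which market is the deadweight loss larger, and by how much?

Market A: pre-tax P* = 19, Q* = 242; post-tax Q = 213.5; deadweight loss = 270.75.
Market B: pre-tax P* = 30, Q* = 44; post-tax Q = 32.6; deadweight loss = 108.3.
Difference: 270.75 vs 108.3 → market A is larger by 162.45.

Market A, by 162.45.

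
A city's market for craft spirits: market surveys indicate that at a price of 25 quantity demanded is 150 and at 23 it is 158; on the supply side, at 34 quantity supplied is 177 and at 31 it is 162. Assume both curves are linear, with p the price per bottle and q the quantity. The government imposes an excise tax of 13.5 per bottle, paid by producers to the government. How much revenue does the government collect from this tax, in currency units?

Tax revenue = 1512.

Demand slope: (158 − 150)/(23 − 25) = -4, so qd = 250 − 4p.
Supply slope: (162 − 177)/(31 − 34) = 5, so qs = 5p + 7.
Without the tax, 250 − 4p = 5p + 7 gives 9p = 243, so p* = 27 and q* = 142.
With the tax collected from producers, supply shifts: qs = 5(p − 13.5) + 7.
New equilibrium: buyers pay 34.5, producers receive 21, q = 112. (Wedge: pb − ps = 13.5.)
Revenue = t · Q = 13.5 · 112 = 1512.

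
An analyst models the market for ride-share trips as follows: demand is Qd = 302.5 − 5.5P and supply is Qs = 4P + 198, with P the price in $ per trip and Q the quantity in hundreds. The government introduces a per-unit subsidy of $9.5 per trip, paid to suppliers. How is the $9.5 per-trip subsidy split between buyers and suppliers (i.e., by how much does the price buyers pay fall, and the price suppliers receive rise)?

Before the subsidy: set 302.5 − 5.5P = 4P + 198 → P* = $11, Q* = 242.
With a per-unit subsidy paid to suppliers, each receives P + 9.5 per unit sold, so supply becomes Qs = 4(P + 9.5) + 198.
New equilibrium: buyers pay $7, suppliers receive $16.5, Q = 264. (Wedge: Pb − Ps = −9.5.)
Gain to buyers: $4; to suppliers: $5.5. (They sum to $9.5.)

Buyers gain $4 per trip; suppliers gain $5.5 per trip.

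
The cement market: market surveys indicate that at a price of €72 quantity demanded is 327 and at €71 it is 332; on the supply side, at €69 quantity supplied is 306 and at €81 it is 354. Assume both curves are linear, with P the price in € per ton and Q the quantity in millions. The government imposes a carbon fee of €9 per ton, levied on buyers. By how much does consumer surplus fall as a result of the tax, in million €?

Consumer surplus falls by €1248 million.

Demand slope: (332 − 327)/(71 − 72) = -5, so Qd = 687 − 5P.
Supply slope: (354 − 306)/(81 − 69) = 4, so Qs = 4P + 30.
Before the tax: set 687 − 5P = 4P + 30 → P* = €73, Q* = 322.
With the tax collected from buyers, demand (in seller-price terms) shifts: Qd = 687 − 5(P + 9).
Solving gives Q = 302 with buyers paying €77 and suppliers receiving €68 (the €9 wedge).
ΔCS is the trapezoid between Q = 302 and Q = 322 of height €4: ½ · (322 + 302) · 4 = €1248.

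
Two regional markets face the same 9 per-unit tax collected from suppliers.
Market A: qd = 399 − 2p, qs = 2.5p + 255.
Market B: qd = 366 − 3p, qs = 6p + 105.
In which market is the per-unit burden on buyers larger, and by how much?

Market B, by 1.

Market A: pre-tax p* = 32, q* = 335; post-tax q = 325; per-unit burden on buyers = 5.
Market B: pre-tax p* = 29, q* = 279; post-tax q = 261; per-unit burden on buyers = 6.
Difference: 5 vs 6 → market B is larger by 1.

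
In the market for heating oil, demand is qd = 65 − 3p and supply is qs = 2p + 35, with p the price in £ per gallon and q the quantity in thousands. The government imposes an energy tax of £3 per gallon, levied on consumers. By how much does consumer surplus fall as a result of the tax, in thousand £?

Without the tax, 65 − 3p = 2p + 35 gives 5p = 30, so p* = £6 and q* = 47.
With the tax collected from consumers, demand (in seller-price terms) shifts: qd = 65 − 3(p + 3).
Solving gives q = 43.4 with consumers paying £7.2 and sellers receiving £4.2 (the £3 wedge).
ΔCS is the trapezoid between Q = 43.4 and Q = 47 of height £1.2: ½ · (47 + 43.4) · 1.2 = £54.24.

Consumer surplus falls by £54.24 thousand.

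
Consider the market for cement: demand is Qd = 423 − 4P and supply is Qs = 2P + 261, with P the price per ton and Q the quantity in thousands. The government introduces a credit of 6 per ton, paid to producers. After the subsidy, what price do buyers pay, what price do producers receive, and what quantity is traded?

Buyers pay 25; producers receive 31; quantity = 323.

Without the subsidy, 423 − 4P = 2P + 261 gives 6P = 162, so P* = 27 and Q* = 315.
With a per-unit subsidy paid to producers, each receives P + 6 per unit sold, so supply becomes Qs = 2(P + 6) + 261.
New equilibrium: buyers pay 25, producers receive 31, Q = 323. (Wedge: Pb − Ps = −6.)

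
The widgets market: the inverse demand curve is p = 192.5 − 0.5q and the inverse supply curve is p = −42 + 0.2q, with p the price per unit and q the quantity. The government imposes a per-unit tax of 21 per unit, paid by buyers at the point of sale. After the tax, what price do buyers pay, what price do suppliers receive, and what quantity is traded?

Inverting to q(p) form: qd = 385 − 2p; qs = 5p + 210.
Before the tax: set 385 − 2p = 5p + 210 → p* = 25, q* = 335.
With the tax collected from buyers, demand (in seller-price terms) shifts: qd = 385 − 2(p + 21).
New equilibrium: buyers pay 40, suppliers receive 19, q = 305. (Wedge: pb − ps = 21.)

Buyers pay 40; suppliers receive 19; quantity = 305.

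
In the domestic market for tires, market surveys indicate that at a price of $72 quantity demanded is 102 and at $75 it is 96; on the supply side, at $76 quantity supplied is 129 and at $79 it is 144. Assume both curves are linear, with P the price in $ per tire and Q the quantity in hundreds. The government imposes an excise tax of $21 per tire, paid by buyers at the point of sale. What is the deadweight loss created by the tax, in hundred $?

Demand slope: (96 − 102)/(75 − 72) = -2, so Qd = 246 − 2P.
Supply slope: (144 − 129)/(79 − 76) = 5, so Qs = 5P − 251.
Before the tax: set 246 − 2P = 5P − 251 → P* = $71, Q* = 104.
With the tax collected from buyers, demand (in seller-price terms) shifts: Qd = 246 − 2(P + 21).
Solving gives Q = 74 with buyers paying $86 and sellers receiving $65 (the $21 wedge).
Quantity falls by |ΔQ| = |104 − 74| = 30.
DWL = ½ · t · |ΔQ| = ½ · 21 · 30 = $315.

Deadweight loss = $315 hundred.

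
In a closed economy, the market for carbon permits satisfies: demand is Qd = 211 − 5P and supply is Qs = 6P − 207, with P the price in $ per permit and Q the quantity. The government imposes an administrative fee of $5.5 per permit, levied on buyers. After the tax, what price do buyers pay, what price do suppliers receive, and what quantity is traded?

Buyers pay $41; suppliers receive $35.5; quantity = 6.

Before the tax: set 211 − 5P = 6P − 207 → P* = $38, Q* = 21.
With the tax collected from buyers, demand (in seller-price terms) shifts: Qd = 211 − 5(P + 5.5).
New equilibrium: buyers pay $41, suppliers receive $35.5, Q = 6. (Wedge: Pb − Ps = 5.5.)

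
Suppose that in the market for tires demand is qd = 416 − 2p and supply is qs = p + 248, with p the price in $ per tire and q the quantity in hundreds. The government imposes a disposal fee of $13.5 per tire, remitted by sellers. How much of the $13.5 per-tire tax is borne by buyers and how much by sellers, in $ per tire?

Without the tax, 416 − 2p = p + 248 gives 3p = 168, so p* = $56 and q* = 304.
With the tax collected from sellers, supply shifts: qs = (p − 13.5) + 248.
New equilibrium: buyers pay $60.5, sellers receive $47, q = 295. (Wedge: pb − ps = 13.5.)
Burden on buyers: $4.5; on sellers: $9. (They sum to $13.5.)
The less price-elastic side of the market bears the larger share of a per-unit tax.

Buyers bear $4.5 per tire; sellers bear $9 per tire.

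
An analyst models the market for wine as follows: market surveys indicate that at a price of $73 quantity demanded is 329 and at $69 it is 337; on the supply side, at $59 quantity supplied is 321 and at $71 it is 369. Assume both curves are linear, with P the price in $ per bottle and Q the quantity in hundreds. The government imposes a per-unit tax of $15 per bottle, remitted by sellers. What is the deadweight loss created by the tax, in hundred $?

Demand slope: (337 − 329)/(69 − 73) = -2, so Qd = 475 − 2P.
Supply slope: (369 − 321)/(71 − 59) = 4, so Qs = 4P + 85.
Without the tax, 475 − 2P = 4P + 85 gives 6P = 390, so P* = $65 and Q* = 345.
With the tax collected from sellers, supply shifts: Qs = 4(P − 15) + 85.
Solving gives Q = 325 with consumers paying $75 and sellers receiving $60 (the $15 wedge).
Quantity falls by |ΔQ| = |345 − 325| = 20.
DWL = ½ · t · |ΔQ| = ½ · 15 · 20 = $150.

Deadweight loss = $150 hundred.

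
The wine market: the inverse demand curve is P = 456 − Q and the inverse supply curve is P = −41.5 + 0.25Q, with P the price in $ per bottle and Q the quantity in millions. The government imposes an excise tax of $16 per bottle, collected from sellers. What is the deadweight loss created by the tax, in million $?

Deadweight loss = $102.4 million.

Inverting to Q(P) form: Qd = 456 − P; Qs = 4P + 166.
Without the tax, 456 − P = 4P + 166 gives 5P = 290, so P* = $58 and Q* = 398.
With the tax collected from sellers, supply shifts: Qs = 4(P − 16) + 166.
New equilibrium: buyers pay $70.8, sellers receive $54.8, Q = 385.2. (Wedge: Pb − Ps = 16.)
Quantity falls by |ΔQ| = |398 − 385.2| = 12.8.
DWL = ½ · t · |ΔQ| = ½ · 16 · 12.8 = $102.4.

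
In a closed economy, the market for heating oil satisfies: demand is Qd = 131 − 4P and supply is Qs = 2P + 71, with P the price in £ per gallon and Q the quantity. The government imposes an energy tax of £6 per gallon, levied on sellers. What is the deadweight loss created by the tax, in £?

Deadweight loss = £24.

Before the tax: set 131 − 4P = 2P + 71 → P* = £10, Q* = 91.
With the tax collected from sellers, supply shifts: Qs = 2(P − 6) + 71.
New equilibrium: consumers pay £12, sellers receive £6, Q = 83. (Wedge: Pb − Ps = 6.)
Quantity falls by |ΔQ| = |91 − 83| = 8.
DWL = ½ · t · |ΔQ| = ½ · 6 · 8 = £24.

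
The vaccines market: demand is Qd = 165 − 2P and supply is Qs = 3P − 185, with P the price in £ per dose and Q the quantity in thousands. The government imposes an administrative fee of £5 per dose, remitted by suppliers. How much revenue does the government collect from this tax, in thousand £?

Without the tax, 165 − 2P = 3P − 185 gives 5P = 350, so P* = £70 and Q* = 25.
With the tax collected from suppliers, supply shifts: Qs = 3(P − 5) − 185.
New equilibrium: buyers pay £73, suppliers receive £68, Q = 19. (Wedge: Pb − Ps = 5.)
Revenue = t · Q = 5 · 19 = £95.

Tax revenue = £95 thousand.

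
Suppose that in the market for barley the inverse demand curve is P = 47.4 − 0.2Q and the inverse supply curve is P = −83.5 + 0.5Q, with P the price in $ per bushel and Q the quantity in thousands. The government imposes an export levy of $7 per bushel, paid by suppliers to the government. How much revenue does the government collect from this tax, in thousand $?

Tax revenue = $1239 thousand.

Rewrite in direct form: Qd = 237 − 5P and Qs = 2P + 167.
Without the tax, 237 − 5P = 2P + 167 gives 7P = 70, so P* = $10 and Q* = 187.
With the tax collected from suppliers, supply shifts: Qs = 2(P − 7) + 167.
Solving gives Q = 177 with buyers paying $12 and suppliers receiving $5 (the $7 wedge).
Revenue = t · Q = 7 · 177 = $1239.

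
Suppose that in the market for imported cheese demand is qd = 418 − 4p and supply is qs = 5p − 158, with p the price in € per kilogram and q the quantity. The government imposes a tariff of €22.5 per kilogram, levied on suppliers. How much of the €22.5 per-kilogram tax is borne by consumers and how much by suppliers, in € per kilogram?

Consumers bear €12.5 per kilogram; suppliers bear €10 per kilogram.

Before the tax: set 418 − 4p = 5p − 158 → p* = €64, q* = 162.
With the tax collected from suppliers, supply shifts: qs = 5(p − 22.5) − 158.
Solving gives q = 112 with consumers paying €76.5 and suppliers receiving €54 (the €22.5 wedge).
Burden on consumers: €12.5; on suppliers: €10. (They sum to €22.5.)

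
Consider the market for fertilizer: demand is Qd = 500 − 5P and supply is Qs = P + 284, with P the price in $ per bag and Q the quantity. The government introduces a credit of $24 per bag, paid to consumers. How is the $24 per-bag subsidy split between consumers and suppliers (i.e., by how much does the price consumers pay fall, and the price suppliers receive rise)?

Consumers gain $4 per bag; suppliers gain $20 per bag.

Without the subsidy, 500 − 5P = P + 284 gives 6P = 216, so P* = $36 and Q* = 320.
With a per-unit subsidy paid to consumers, each effectively pays P − 24, so demand becomes Qd = 500 − 5(P − 24).
New equilibrium: consumers pay $32, suppliers receive $56, Q = 340. (Wedge: Pb − Ps = −24.)
Gain to consumers: $4; to suppliers: $20. (They sum to $24.)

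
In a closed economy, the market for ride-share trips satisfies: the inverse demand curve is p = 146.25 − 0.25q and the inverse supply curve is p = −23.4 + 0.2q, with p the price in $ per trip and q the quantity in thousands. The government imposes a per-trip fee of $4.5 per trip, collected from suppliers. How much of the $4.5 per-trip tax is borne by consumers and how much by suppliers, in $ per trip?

Rewrite in direct form: qd = 585 − 4p and qs = 5p + 117.
Before the tax: set 585 − 4p = 5p + 117 → p* = $52, q* = 377.
With the tax collected from suppliers, supply shifts: qs = 5(p − 4.5) + 117.
Solving gives q = 367 with consumers paying $54.5 and suppliers receiving $50 (the $4.5 wedge).
Burden on consumers: $2.5; on suppliers: $2. (They sum to $4.5.)
The less price-elastic side of the market bears the larger share of a per-unit tax.

Consumers bear $2.5 per trip; suppliers bear $2 per trip.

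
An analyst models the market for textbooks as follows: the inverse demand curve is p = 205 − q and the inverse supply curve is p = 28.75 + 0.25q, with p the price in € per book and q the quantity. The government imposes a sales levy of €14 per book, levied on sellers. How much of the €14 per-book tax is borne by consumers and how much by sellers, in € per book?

Rewrite in direct form: qd = 205 − p and qs = 4p − 115.
Without the tax, 205 − p = 4p − 115 gives 5p = 320, so p* = €64 and q* = 141.
With the tax collected from sellers, supply shifts: qs = 4(p − 14) − 115.
Solving gives q = 129.8 with consumers paying €75.2 and sellers receiving €61.2 (the €14 wedge).
Burden on consumers: €11.2; on sellers: €2.8. (They sum to €14.)
The less price-elastic side of the market bears the larger share of a per-unit tax.

Consumers bear €11.2 per book; sellers bear €2.8 per book.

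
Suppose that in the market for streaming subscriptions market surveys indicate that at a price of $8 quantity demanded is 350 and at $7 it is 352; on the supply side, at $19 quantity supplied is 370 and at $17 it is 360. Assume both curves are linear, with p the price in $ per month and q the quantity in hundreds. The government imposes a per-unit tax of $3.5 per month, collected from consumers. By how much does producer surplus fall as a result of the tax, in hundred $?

Producer surplus falls by $337.5 hundred.

Demand slope: (352 − 350)/(7 − 8) = -2, so qd = 366 − 2p.
Supply slope: (360 − 370)/(17 − 19) = 5, so qs = 5p + 275.
Before the tax: set 366 − 2p = 5p + 275 → p* = $13, q* = 340.
With the tax collected from consumers, demand (in seller-price terms) shifts: qd = 366 − 2(p + 3.5).
Solving gives q = 335 with consumers paying $15.5 and suppliers receiving $12 (the $3.5 wedge).
ΔPS is the trapezoid between Q = 335 and Q = 340 of height $1: ½ · (340 + 335) · 1 = $337.5.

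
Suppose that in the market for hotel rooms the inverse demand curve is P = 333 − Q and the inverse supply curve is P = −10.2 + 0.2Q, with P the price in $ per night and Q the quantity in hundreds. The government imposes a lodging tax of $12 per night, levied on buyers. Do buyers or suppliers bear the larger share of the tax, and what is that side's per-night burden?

Rewrite in direct form: Qd = 333 − P and Qs = 5P + 51.
Before the tax: set 333 − P = 5P + 51 → P* = $47, Q* = 286.
With the tax collected from buyers, demand (in seller-price terms) shifts: Qd = 333 − (P + 12).
Solving gives Q = 276 with buyers paying $57 and suppliers receiving $45 (the $12 wedge).
Per-night burden: buyers $10, suppliers $2.
Buyers take the larger share because demand is less price-elastic here (demand slope 1 vs supply slope 5).
The less price-elastic side of the market bears the larger share of a per-unit tax.

Buyers bear the larger share: $10 per night.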